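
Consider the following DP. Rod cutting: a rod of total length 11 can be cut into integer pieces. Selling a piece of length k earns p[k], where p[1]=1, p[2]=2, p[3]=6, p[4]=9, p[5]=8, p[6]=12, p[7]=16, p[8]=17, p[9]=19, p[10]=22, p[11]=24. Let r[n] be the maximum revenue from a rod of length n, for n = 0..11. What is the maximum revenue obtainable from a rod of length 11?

25

   n    0    1    2    3    4    5    6    7    8    9   10   11
r[n]    0    1    2    6    9   10   12   16   18   19   22   25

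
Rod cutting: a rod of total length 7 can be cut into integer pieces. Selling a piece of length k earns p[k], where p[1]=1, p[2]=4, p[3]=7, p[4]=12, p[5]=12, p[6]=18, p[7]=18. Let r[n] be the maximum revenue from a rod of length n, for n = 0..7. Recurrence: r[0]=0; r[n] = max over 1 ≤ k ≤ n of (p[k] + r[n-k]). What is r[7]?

19

   n    0    1    2    3    4    5    6    7
r[n]    0    1    4    7   12   13   18   19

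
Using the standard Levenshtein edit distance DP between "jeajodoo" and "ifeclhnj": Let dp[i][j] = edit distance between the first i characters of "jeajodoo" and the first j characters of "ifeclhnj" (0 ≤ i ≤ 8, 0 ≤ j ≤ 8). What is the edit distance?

   ''  i  f  e  c  l  h  n  j
''  0  1  2  3  4  5  6  7  8
 j  1  1  2  3  4  5  6  7  7
 e  2  2  2  2  3  4  5  6  7
 a  3  3  3  3  3  4  5  6  7
 j  4  4  4  4  4  4  5  6  6
 o  5  5  5  5  5  5  5  6  7
 d  6  6  6  6  6  6  6  6  7
 o  7  7  7  7  7  7  7  7  7
 o  8  8  8  8  8  8  8  8  8

8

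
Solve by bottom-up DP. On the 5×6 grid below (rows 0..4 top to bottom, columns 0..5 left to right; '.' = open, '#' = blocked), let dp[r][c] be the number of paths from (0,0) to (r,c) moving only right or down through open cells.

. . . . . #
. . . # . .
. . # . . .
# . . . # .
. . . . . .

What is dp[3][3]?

r\c   0   1   2   3   4   5
  0   1   1   1   1   1   0
  1   1   2   3   0   1   1
  2   1   3   0   0   1   2
  3   0   3   3   3   0   2
  4   0   3   6   9   9  11

3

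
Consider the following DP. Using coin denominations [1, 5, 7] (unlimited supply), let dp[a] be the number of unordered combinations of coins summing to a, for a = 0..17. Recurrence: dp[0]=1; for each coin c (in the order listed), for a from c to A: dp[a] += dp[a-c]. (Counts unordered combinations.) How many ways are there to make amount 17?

after  coin     0     1     2     3     4     5     6     7     8     9    10    11    12    13    14    15    16    17
          1     1     1     1     1     1     1     1     1     1     1     1     1     1     1     1     1     1     1
          5     1     1     1     1     1     2     2     2     2     2     3     3     3     3     3     4     4     4
          7     1     1     1     1     1     2     2     3     3     3     4     4     5     5     6     7     7     8

8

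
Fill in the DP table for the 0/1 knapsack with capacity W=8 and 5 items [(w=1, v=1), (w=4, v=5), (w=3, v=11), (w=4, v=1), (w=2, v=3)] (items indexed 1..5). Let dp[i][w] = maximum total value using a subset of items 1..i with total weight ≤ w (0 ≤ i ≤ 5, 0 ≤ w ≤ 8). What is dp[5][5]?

i\w   0   1   2   3   4   5   6   7   8
  0   0   0   0   0   0   0   0   0   0
  1   0   1   1   1   1   1   1   1   1
  2   0   1   1   1   5   6   6   6   6
  3   0   1   1  11  12  12  12  16  17
  4   0   1   1  11  12  12  12  16  17
  5   0   1   3  11  12  14  15  16  17

14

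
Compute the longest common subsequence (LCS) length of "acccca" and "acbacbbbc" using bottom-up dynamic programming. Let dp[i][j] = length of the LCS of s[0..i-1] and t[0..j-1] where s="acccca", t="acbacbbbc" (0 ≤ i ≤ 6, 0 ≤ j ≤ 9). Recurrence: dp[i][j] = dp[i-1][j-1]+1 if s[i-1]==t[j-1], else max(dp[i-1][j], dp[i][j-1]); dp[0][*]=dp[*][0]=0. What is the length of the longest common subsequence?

4

   ''  a  c  b  a  c  b  b  b  c
''  0  0  0  0  0  0  0  0  0  0
 a  0  1  1  1  1  1  1  1  1  1
 c  0  1  2  2  2  2  2  2  2  2
 c  0  1  2  2  2  3  3  3  3  3
 c  0  1  2  2  2  3  3  3  3  4
 c  0  1  2  2  2  3  3  3  3  4
 a  0  1  2  2  3  3  3  3  3  4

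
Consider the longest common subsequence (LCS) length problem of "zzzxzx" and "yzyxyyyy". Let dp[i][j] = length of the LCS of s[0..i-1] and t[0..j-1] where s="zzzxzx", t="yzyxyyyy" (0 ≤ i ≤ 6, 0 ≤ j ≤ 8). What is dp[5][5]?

2

   ''  y  z  y  x  y  y  y  y
''  0  0  0  0  0  0  0  0  0
 z  0  0  1  1  1  1  1  1  1
 z  0  0  1  1  1  1  1  1  1
 z  0  0  1  1  1  1  1  1  1
 x  0  0  1  1  2  2  2  2  2
 z  0  0  1  1  2  2  2  2  2
 x  0  0  1  1  2  2  2  2  2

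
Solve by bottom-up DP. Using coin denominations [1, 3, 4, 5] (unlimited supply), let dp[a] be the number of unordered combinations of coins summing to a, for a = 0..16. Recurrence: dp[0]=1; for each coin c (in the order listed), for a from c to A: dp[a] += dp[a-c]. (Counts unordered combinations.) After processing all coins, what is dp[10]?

after  coin     0     1     2     3     4     5     6     7     8     9    10    11    12    13    14    15    16
          1     1     1     1     1     1     1     1     1     1     1     1     1     1     1     1     1     1
          3     1     1     1     2     2     2     3     3     3     4     4     4     5     5     5     6     6
          4     1     1     1     2     3     3     4     5     6     7     8     9    11    12    13    15    17
          5     1     1     1     2     3     4     5     6     8    10    12    14    17    20    23    27    31

12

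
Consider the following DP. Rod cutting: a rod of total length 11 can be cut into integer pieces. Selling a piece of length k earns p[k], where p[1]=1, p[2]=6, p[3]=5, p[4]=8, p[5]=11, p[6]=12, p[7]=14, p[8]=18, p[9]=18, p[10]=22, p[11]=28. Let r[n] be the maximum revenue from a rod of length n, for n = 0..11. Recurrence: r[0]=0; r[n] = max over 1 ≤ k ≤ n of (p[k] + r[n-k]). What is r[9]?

   n    0    1    2    3    4    5    6    7    8    9   10   11
r[n]    0    1    6    7   12   13   18   19   24   25   30   31

25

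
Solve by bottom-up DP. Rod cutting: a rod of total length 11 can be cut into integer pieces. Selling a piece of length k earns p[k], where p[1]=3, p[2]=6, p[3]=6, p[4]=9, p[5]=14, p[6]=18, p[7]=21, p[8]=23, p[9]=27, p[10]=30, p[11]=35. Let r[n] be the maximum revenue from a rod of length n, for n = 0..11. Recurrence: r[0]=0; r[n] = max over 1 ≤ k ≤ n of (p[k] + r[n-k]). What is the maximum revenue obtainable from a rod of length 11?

   n    0    1    2    3    4    5    6    7    8    9   10   11
r[n]    0    3    6    9   12   15   18   21   24   27   30   35

35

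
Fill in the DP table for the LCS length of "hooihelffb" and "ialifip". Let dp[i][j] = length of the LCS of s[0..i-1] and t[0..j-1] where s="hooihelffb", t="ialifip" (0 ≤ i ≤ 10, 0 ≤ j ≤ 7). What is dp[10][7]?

   ''  i  a  l  i  f  i  p
''  0  0  0  0  0  0  0  0
 h  0  0  0  0  0  0  0  0
 o  0  0  0  0  0  0  0  0
 o  0  0  0  0  0  0  0  0
 i  0  1  1  1  1  1  1  1
 h  0  1  1  1  1  1  1  1
 e  0  1  1  1  1  1  1  1
 l  0  1  1  2  2  2  2  2
 f  0  1  1  2  2  3  3  3
 f  0  1  1  2  2  3  3  3
 b  0  1  1  2  2  3  3  3

3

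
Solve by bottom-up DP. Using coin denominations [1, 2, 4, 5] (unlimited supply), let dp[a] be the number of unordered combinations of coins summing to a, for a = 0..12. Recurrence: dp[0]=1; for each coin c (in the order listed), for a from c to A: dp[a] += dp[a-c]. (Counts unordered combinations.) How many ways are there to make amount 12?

24

after  coin     0     1     2     3     4     5     6     7     8     9    10    11    12
          1     1     1     1     1     1     1     1     1     1     1     1     1     1
          2     1     1     2     2     3     3     4     4     5     5     6     6     7
          4     1     1     2     2     4     4     6     6     9     9    12    12    16
          5     1     1     2     2     4     5     7     8    11    13    17    19    24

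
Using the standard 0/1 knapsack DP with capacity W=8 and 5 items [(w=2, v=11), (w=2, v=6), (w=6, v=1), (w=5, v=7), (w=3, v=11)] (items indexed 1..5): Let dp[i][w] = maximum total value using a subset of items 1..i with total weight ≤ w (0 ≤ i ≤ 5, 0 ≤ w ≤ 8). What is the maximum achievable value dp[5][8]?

i\w   0   1   2   3   4   5   6   7   8
  0   0   0   0   0   0   0   0   0   0
  1   0   0  11  11  11  11  11  11  11
  2   0   0  11  11  17  17  17  17  17
  3   0   0  11  11  17  17  17  17  17
  4   0   0  11  11  17  17  17  18  18
  5   0   0  11  11  17  22  22  28  28

28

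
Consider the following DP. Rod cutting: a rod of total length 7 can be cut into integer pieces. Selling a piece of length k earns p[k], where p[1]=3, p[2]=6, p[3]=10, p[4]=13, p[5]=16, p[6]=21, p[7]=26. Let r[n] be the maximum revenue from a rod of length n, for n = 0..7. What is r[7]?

   n    0    1    2    3    4    5    6    7
r[n]    0    3    6   10   13   16   21   26

26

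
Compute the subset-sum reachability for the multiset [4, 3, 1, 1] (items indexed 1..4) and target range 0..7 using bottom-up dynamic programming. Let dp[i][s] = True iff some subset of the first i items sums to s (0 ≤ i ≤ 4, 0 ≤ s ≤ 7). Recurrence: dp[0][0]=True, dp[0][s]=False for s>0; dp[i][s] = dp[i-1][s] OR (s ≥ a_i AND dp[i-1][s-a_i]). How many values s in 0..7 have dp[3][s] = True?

i\s   0   1   2   3   4   5   6   7
  0   T   F   F   F   F   F   F   F
  1   T   F   F   F   T   F   F   F
  2   T   F   F   T   T   F   F   T
  3   T   T   F   T   T   T   F   T
  4   T   T   T   T   T   T   T   T

6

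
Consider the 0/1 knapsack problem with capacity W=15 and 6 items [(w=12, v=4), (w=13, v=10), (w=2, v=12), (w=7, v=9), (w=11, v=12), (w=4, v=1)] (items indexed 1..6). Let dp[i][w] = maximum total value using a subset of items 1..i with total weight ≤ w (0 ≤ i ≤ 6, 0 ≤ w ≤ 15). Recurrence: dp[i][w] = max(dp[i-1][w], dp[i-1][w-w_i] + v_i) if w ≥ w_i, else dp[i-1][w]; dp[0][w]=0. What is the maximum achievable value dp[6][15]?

i\w   0   1   2   3   4   5   6   7   8   9  10  11  12  13  14  15
  0   0   0   0   0   0   0   0   0   0   0   0   0   0   0   0   0
  1   0   0   0   0   0   0   0   0   0   0   0   0   4   4   4   4
  2   0   0   0   0   0   0   0   0   0   0   0   0   4  10  10  10
  3   0   0  12  12  12  12  12  12  12  12  12  12  12  12  16  22
  4   0   0  12  12  12  12  12  12  12  21  21  21  21  21  21  22
  5   0   0  12  12  12  12  12  12  12  21  21  21  21  24  24  24
  6   0   0  12  12  12  12  13  13  13  21  21  21  21  24  24  24

24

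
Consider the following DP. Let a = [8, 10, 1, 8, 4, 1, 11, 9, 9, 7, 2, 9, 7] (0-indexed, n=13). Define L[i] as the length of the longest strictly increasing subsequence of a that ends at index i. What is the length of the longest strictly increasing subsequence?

   i    0    1    2    3    4    5    6    7    8    9   10   11   12
a[i]    8   10    1    8    4    1   11    9    9    7    2    9    7
L[i]    1    2    1    2    2    1    3    3    3    3    2    4    3

4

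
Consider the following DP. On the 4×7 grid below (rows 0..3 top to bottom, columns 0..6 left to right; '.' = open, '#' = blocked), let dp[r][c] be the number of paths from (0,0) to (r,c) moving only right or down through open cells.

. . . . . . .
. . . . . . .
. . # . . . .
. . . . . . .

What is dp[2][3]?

r\c   0   1   2   3   4   5   6
  0   1   1   1   1   1   1   1
  1   1   2   3   4   5   6   7
  2   1   3   0   4   9  15  22
  3   1   4   4   8  17  32  54

4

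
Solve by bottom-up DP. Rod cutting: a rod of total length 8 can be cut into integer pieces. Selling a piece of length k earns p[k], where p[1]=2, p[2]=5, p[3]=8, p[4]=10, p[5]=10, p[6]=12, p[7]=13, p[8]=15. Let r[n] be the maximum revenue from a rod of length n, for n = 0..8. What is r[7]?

18

   n    0    1    2    3    4    5    6    7    8
r[n]    0    2    5    8   10   13   16   18   21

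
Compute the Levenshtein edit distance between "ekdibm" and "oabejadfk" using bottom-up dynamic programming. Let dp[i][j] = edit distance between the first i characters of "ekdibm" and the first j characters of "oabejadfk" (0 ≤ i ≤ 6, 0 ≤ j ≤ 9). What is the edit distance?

   ''  o  a  b  e  j  a  d  f  k
''  0  1  2  3  4  5  6  7  8  9
 e  1  1  2  3  3  4  5  6  7  8
 k  2  2  2  3  4  4  5  6  7  7
 d  3  3  3  3  4  5  5  5  6  7
 i  4  4  4  4  4  5  6  6  6  7
 b  5  5  5  4  5  5  6  7  7  7
 m  6  6  6  5  5  6  6  7  8  8

8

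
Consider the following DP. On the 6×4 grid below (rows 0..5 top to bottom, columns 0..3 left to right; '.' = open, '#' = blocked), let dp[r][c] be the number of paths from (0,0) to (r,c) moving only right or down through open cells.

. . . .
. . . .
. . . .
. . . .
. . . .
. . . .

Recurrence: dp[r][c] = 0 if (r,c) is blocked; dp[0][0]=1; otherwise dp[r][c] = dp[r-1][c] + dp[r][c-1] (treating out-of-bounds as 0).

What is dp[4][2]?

r\c   0   1   2   3
  0   1   1   1   1
  1   1   2   3   4
  2   1   3   6  10
  3   1   4  10  20
  4   1   5  15  35
  5   1   6  21  56

15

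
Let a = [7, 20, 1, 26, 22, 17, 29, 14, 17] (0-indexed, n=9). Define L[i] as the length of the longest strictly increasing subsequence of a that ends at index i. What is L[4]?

   i    0    1    2    3    4    5    6    7    8
a[i]    7   20    1   26   22   17   29   14   17
L[i]    1    2    1    3    3    2    4    2    3

3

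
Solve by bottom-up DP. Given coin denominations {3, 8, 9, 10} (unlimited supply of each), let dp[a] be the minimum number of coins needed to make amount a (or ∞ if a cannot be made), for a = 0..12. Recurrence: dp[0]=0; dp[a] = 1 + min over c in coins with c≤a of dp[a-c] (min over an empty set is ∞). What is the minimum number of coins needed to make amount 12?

2

 a  0  1  2  3  4  5  6  7  8  9 10 11 12
dp  0  -  -  1  -  -  2  -  1  1  1  2  2
(- denotes ∞ / unreachable)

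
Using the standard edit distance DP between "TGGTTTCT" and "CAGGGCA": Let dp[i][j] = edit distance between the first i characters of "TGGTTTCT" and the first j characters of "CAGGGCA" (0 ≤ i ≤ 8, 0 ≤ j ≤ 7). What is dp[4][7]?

5

   ''  C  A  G  G  G  C  A
''  0  1  2  3  4  5  6  7
 T  1  1  2  3  4  5  6  7
 G  2  2  2  2  3  4  5  6
 G  3  3  3  2  2  3  4  5
 T  4  4  4  3  3  3  4  5
 T  5  5  5  4  4  4  4  5
 T  6  6  6  5  5  5  5  5
 C  7  6  7  6  6  6  5  6
 T  8  7  7  7  7  7  6  6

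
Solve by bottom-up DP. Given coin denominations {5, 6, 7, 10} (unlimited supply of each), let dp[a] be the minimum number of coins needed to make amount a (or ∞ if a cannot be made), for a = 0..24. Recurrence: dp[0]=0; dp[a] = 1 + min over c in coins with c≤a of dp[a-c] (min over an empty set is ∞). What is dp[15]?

2

 a  0  1  2  3  4  5  6  7  8  9 10 11 12 13 14 15 16 17 18 19 20 21 22 23 24
dp  0  -  -  -  -  1  1  1  -  -  1  2  2  2  2  2  2  2  3  3  2  3  3  3  3
(- denotes ∞ / unreachable)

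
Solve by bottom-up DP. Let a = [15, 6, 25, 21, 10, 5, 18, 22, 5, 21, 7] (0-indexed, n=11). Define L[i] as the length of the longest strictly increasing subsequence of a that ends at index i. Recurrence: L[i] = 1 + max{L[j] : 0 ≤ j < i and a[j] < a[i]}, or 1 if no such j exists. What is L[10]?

2

   i    0    1    2    3    4    5    6    7    8    9   10
a[i]   15    6   25   21   10    5   18   22    5   21    7
L[i]    1    1    2    2    2    1    3    4    1    4    2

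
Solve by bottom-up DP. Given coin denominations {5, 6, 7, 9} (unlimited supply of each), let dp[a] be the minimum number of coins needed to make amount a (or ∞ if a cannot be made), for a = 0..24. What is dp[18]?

 a  0  1  2  3  4  5  6  7  8  9 10 11 12 13 14 15 16 17 18 19 20 21 22 23 24
dp  0  -  -  -  -  1  1  1  -  1  2  2  2  2  2  2  2  3  2  3  3  3  3  3  3
(- denotes ∞ / unreachable)

2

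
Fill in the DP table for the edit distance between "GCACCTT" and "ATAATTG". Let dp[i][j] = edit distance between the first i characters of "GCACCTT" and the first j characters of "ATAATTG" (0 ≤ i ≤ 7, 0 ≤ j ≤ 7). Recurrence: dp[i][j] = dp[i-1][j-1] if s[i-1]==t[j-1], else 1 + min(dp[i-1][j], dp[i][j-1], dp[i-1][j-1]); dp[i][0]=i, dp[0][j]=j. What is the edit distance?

   ''  A  T  A  A  T  T  G
''  0  1  2  3  4  5  6  7
 G  1  1  2  3  4  5  6  6
 C  2  2  2  3  4  5  6  7
 A  3  2  3  2  3  4  5  6
 C  4  3  3  3  3  4  5  6
 C  5  4  4  4  4  4  5  6
 T  6  5  4  5  5  4  4  5
 T  7  6  5  5  6  5  4  5

5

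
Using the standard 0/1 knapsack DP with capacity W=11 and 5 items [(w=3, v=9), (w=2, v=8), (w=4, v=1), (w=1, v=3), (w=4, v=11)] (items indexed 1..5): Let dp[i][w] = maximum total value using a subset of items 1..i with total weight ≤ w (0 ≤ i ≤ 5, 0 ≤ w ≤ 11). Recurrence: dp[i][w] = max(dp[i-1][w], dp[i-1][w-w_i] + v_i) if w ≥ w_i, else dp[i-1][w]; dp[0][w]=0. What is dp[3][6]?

i\w   0   1   2   3   4   5   6   7   8   9  10  11
  0   0   0   0   0   0   0   0   0   0   0   0   0
  1   0   0   0   9   9   9   9   9   9   9   9   9
  2   0   0   8   9   9  17  17  17  17  17  17  17
  3   0   0   8   9   9  17  17  17  17  18  18  18
  4   0   3   8  11  12  17  20  20  20  20  21  21
  5   0   3   8  11  12  17  20  22  23  28  31  31

17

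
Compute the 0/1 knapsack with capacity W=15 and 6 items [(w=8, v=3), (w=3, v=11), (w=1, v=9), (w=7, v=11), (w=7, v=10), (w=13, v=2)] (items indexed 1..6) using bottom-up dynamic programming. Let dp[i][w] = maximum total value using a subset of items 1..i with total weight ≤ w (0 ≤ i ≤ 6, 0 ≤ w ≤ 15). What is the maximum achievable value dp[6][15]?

i\w   0   1   2   3   4   5   6   7   8   9  10  11  12  13  14  15
  0   0   0   0   0   0   0   0   0   0   0   0   0   0   0   0   0
  1   0   0   0   0   0   0   0   0   3   3   3   3   3   3   3   3
  2   0   0   0  11  11  11  11  11  11  11  11  14  14  14  14  14
  3   0   9   9  11  20  20  20  20  20  20  20  20  23  23  23  23
  4   0   9   9  11  20  20  20  20  20  20  22  31  31  31  31  31
  5   0   9   9  11  20  20  20  20  20  20  22  31  31  31  31  31
  6   0   9   9  11  20  20  20  20  20  20  22  31  31  31  31  31

31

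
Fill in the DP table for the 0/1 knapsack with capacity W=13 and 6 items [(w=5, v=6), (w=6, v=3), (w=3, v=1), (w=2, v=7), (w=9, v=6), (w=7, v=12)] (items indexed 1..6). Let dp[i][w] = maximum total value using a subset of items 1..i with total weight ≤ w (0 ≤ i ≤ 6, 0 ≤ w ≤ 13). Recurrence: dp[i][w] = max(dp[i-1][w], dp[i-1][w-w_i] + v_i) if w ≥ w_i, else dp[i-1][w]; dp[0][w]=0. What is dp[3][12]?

i\w   0   1   2   3   4   5   6   7   8   9  10  11  12  13
  0   0   0   0   0   0   0   0   0   0   0   0   0   0   0
  1   0   0   0   0   0   6   6   6   6   6   6   6   6   6
  2   0   0   0   0   0   6   6   6   6   6   6   9   9   9
  3   0   0   0   1   1   6   6   6   7   7   7   9   9   9
  4   0   0   7   7   7   8   8  13  13  13  14  14  14  16
  5   0   0   7   7   7   8   8  13  13  13  14  14  14  16
  6   0   0   7   7   7   8   8  13  13  19  19  19  20  20

9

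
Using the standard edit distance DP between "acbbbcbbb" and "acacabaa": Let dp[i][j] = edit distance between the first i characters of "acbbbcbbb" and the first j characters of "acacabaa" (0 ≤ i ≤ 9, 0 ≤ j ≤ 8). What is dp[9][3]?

7

   ''  a  c  a  c  a  b  a  a
''  0  1  2  3  4  5  6  7  8
 a  1  0  1  2  3  4  5  6  7
 c  2  1  0  1  2  3  4  5  6
 b  3  2  1  1  2  3  3  4  5
 b  4  3  2  2  2  3  3  4  5
 b  5  4  3  3  3  3  3  4  5
 c  6  5  4  4  3  4  4  4  5
 b  7  6  5  5  4  4  4  5  5
 b  8  7  6  6  5  5  4  5  6
 b  9  8  7  7  6  6  5  5  6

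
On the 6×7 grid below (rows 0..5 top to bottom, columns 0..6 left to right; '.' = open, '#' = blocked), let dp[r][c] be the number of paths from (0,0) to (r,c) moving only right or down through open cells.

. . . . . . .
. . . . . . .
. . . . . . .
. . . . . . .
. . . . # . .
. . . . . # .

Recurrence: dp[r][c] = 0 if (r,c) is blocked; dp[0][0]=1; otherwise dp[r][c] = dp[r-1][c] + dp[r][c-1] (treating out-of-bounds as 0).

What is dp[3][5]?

r\c   0   1   2   3   4   5   6
  0   1   1   1   1   1   1   1
  1   1   2   3   4   5   6   7
  2   1   3   6  10  15  21  28
  3   1   4  10  20  35  56  84
  4   1   5  15  35   0  56 140
  5   1   6  21  56  56   0 140

56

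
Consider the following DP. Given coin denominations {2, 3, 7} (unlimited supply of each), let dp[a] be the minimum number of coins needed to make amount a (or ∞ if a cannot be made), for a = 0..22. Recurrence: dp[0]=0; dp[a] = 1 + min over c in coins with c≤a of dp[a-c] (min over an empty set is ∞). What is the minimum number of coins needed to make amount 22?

5

 a  0  1  2  3  4  5  6  7  8  9 10 11 12 13 14 15 16 17 18 19 20 21 22
dp  0  -  1  1  2  2  2  1  3  2  2  3  3  3  2  4  3  3  4  4  4  3  5
(- denotes ∞ / unreachable)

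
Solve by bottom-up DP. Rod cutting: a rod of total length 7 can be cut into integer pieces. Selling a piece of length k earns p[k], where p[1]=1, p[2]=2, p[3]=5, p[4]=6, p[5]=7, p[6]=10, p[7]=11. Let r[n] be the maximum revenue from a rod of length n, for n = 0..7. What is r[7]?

11

   n    0    1    2    3    4    5    6    7
r[n]    0    1    2    5    6    7   10   11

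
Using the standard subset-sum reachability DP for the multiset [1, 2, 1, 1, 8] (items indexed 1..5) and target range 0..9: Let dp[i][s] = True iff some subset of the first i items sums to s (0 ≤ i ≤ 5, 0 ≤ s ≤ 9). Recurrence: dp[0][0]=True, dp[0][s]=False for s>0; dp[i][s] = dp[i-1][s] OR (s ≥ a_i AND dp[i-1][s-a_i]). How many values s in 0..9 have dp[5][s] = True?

i\s   0   1   2   3   4   5   6   7   8   9
  0   T   F   F   F   F   F   F   F   F   F
  1   T   T   F   F   F   F   F   F   F   F
  2   T   T   T   T   F   F   F   F   F   F
  3   T   T   T   T   T   F   F   F   F   F
  4   T   T   T   T   T   T   F   F   F   F
  5   T   T   T   T   T   T   F   F   T   T

8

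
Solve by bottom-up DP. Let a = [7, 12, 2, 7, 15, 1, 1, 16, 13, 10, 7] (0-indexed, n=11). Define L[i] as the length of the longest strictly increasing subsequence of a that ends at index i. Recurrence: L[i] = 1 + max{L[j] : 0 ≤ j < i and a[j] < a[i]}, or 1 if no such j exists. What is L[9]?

   i    0    1    2    3    4    5    6    7    8    9   10
a[i]    7   12    2    7   15    1    1   16   13   10    7
L[i]    1    2    1    2    3    1    1    4    3    3    2

3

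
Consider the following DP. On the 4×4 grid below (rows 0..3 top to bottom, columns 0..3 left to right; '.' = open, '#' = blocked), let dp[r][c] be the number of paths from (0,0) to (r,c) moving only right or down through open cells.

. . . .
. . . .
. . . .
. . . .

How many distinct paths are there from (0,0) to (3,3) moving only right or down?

r\c   0   1   2   3
  0   1   1   1   1
  1   1   2   3   4
  2   1   3   6  10
  3   1   4  10  20

20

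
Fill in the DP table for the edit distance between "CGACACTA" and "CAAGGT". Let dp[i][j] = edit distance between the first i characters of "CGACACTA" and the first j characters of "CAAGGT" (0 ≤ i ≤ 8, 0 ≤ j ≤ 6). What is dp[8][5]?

   ''  C  A  A  G  G  T
''  0  1  2  3  4  5  6
 C  1  0  1  2  3  4  5
 G  2  1  1  2  2  3  4
 A  3  2  1  1  2  3  4
 C  4  3  2  2  2  3  4
 A  5  4  3  2  3  3  4
 C  6  5  4  3  3  4  4
 T  7  6  5  4  4  4  4
 A  8  7  6  5  5  5  5

5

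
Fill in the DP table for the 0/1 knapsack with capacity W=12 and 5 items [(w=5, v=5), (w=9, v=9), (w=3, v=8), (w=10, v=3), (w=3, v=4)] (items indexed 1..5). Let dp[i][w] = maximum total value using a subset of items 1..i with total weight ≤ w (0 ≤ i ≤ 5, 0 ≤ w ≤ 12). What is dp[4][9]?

13

i\w   0   1   2   3   4   5   6   7   8   9  10  11  12
  0   0   0   0   0   0   0   0   0   0   0   0   0   0
  1   0   0   0   0   0   5   5   5   5   5   5   5   5
  2   0   0   0   0   0   5   5   5   5   9   9   9   9
  3   0   0   0   8   8   8   8   8  13  13  13  13  17
  4   0   0   0   8   8   8   8   8  13  13  13  13  17
  5   0   0   0   8   8   8  12  12  13  13  13  17  17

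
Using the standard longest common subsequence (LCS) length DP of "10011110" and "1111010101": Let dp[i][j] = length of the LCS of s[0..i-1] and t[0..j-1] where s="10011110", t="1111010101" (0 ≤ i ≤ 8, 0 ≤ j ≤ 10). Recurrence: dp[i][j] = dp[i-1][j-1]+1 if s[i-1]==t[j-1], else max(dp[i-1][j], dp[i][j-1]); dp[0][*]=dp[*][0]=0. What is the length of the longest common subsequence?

   ''  1  1  1  1  0  1  0  1  0  1
''  0  0  0  0  0  0  0  0  0  0  0
 1  0  1  1  1  1  1  1  1  1  1  1
 0  0  1  1  1  1  2  2  2  2  2  2
 0  0  1  1  1  1  2  2  3  3  3  3
 1  0  1  2  2  2  2  3  3  4  4  4
 1  0  1  2  3  3  3  3  3  4  4  5
 1  0  1  2  3  4  4  4  4  4  4  5
 1  0  1  2  3  4  4  5  5  5  5  5
 0  0  1  2  3  4  5  5  6  6  6  6

6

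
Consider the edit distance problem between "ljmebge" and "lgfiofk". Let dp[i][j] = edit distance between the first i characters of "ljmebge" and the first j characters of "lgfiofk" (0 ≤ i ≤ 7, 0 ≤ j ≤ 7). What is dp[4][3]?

3

   ''  l  g  f  i  o  f  k
''  0  1  2  3  4  5  6  7
 l  1  0  1  2  3  4  5  6
 j  2  1  1  2  3  4  5  6
 m  3  2  2  2  3  4  5  6
 e  4  3  3  3  3  4  5  6
 b  5  4  4  4  4  4  5  6
 g  6  5  4  5  5  5  5  6
 e  7  6  5  5  6  6  6  6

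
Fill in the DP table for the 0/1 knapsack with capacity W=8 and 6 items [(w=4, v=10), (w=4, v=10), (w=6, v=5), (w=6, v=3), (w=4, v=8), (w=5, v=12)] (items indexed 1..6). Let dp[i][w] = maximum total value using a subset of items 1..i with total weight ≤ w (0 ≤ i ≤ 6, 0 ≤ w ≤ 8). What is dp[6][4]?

10

i\w   0   1   2   3   4   5   6   7   8
  0   0   0   0   0   0   0   0   0   0
  1   0   0   0   0  10  10  10  10  10
  2   0   0   0   0  10  10  10  10  20
  3   0   0   0   0  10  10  10  10  20
  4   0   0   0   0  10  10  10  10  20
  5   0   0   0   0  10  10  10  10  20
  6   0   0   0   0  10  12  12  12  20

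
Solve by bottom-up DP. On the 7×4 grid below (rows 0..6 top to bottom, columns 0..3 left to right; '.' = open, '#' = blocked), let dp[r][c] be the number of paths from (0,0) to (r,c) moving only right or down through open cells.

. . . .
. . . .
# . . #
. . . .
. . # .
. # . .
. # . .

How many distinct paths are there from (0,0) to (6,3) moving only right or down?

r\c   0   1   2   3
  0   1   1   1   1
  1   1   2   3   4
  2   0   2   5   0
  3   0   2   7   7
  4   0   2   0   7
  5   0   0   0   7
  6   0   0   0   7

7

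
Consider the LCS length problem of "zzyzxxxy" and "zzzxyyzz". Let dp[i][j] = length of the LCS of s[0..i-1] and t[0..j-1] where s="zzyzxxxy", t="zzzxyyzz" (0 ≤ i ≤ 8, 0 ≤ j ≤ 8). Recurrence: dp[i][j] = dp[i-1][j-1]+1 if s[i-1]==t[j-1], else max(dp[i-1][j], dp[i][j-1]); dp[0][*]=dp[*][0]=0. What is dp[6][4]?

4

   ''  z  z  z  x  y  y  z  z
''  0  0  0  0  0  0  0  0  0
 z  0  1  1  1  1  1  1  1  1
 z  0  1  2  2  2  2  2  2  2
 y  0  1  2  2  2  3  3  3  3
 z  0  1  2  3  3  3  3  4  4
 x  0  1  2  3  4  4  4  4  4
 x  0  1  2  3  4  4  4  4  4
 x  0  1  2  3  4  4  4  4  4
 y  0  1  2  3  4  5  5  5  5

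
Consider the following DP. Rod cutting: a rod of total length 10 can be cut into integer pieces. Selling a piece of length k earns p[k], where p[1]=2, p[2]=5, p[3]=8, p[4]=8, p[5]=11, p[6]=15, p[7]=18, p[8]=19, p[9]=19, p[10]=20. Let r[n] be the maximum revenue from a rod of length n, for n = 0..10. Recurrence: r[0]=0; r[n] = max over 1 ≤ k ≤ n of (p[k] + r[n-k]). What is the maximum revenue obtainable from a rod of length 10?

26

   n    0    1    2    3    4    5    6    7    8    9   10
r[n]    0    2    5    8   10   13   16   18   21   24   26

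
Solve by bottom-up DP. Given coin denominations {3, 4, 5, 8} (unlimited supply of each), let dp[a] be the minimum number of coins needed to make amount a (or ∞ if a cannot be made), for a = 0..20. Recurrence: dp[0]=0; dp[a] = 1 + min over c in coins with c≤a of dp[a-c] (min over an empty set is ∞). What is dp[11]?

 a  0  1  2  3  4  5  6  7  8  9 10 11 12 13 14 15 16 17 18 19 20
dp  0  -  -  1  1  1  2  2  1  2  2  2  2  2  3  3  2  3  3  3  3
(- denotes ∞ / unreachable)

2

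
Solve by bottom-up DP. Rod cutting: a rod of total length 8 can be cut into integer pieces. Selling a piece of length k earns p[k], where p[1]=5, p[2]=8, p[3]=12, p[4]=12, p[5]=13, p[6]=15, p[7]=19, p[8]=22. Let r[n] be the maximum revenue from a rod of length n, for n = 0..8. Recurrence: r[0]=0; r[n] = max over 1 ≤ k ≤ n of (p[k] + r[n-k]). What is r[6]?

   n    0    1    2    3    4    5    6    7    8
r[n]    0    5   10   15   20   25   30   35   40

30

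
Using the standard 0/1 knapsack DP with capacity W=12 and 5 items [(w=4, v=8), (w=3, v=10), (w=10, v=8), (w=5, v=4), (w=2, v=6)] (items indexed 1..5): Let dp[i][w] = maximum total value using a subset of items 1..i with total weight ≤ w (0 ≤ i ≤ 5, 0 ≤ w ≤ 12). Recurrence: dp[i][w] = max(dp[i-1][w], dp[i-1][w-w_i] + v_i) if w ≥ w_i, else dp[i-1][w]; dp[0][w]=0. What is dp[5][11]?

i\w   0   1   2   3   4   5   6   7   8   9  10  11  12
  0   0   0   0   0   0   0   0   0   0   0   0   0   0
  1   0   0   0   0   8   8   8   8   8   8   8   8   8
  2   0   0   0  10  10  10  10  18  18  18  18  18  18
  3   0   0   0  10  10  10  10  18  18  18  18  18  18
  4   0   0   0  10  10  10  10  18  18  18  18  18  22
  5   0   0   6  10  10  16  16  18  18  24  24  24  24

24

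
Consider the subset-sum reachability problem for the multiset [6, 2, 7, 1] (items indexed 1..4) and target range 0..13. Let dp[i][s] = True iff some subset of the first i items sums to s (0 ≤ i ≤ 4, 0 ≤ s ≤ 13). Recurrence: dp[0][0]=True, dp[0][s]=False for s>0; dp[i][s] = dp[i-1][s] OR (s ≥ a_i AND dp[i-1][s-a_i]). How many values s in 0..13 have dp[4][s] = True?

10

i\s   0   1   2   3   4   5   6   7   8   9  10  11  12  13
  0   T   F   F   F   F   F   F   F   F   F   F   F   F   F
  1   T   F   F   F   F   F   T   F   F   F   F   F   F   F
  2   T   F   T   F   F   F   T   F   T   F   F   F   F   F
  3   T   F   T   F   F   F   T   T   T   T   F   F   F   T
  4   T   T   T   T   F   F   T   T   T   T   T   F   F   T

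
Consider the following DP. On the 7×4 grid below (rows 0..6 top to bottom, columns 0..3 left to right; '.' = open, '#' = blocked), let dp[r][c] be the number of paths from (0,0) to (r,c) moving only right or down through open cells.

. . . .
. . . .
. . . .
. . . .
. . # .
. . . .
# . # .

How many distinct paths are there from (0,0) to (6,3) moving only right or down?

26

r\c   0   1   2   3
  0   1   1   1   1
  1   1   2   3   4
  2   1   3   6  10
  3   1   4  10  20
  4   1   5   0  20
  5   1   6   6  26
  6   0   6   0  26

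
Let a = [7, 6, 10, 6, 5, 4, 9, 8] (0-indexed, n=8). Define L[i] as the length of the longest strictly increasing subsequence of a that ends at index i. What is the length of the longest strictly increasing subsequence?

   i    0    1    2    3    4    5    6    7
a[i]    7    6   10    6    5    4    9    8
L[i]    1    1    2    1    1    1    2    2

2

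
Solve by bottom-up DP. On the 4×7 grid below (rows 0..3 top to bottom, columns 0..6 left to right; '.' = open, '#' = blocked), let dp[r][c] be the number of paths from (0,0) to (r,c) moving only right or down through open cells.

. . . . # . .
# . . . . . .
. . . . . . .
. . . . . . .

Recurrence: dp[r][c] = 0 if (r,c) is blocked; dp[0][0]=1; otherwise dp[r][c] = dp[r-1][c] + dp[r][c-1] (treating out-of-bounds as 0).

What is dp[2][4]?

r\c   0   1   2   3   4   5   6
  0   1   1   1   1   0   0   0
  1   0   1   2   3   3   3   3
  2   0   1   3   6   9  12  15
  3   0   1   4  10  19  31  46

9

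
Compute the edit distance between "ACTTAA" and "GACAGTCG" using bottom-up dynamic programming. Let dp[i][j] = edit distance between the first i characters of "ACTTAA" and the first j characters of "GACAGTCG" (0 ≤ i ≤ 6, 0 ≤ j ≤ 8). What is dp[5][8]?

5

   ''  G  A  C  A  G  T  C  G
''  0  1  2  3  4  5  6  7  8
 A  1  1  1  2  3  4  5  6  7
 C  2  2  2  1  2  3  4  5  6
 T  3  3  3  2  2  3  3  4  5
 T  4  4  4  3  3  3  3  4  5
 A  5  5  4  4  3  4  4  4  5
 A  6  6  5  5  4  4  5  5  5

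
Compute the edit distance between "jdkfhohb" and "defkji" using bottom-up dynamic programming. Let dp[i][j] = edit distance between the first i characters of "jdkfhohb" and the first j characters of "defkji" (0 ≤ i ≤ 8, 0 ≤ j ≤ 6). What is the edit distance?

6

   ''  d  e  f  k  j  i
''  0  1  2  3  4  5  6
 j  1  1  2  3  4  4  5
 d  2  1  2  3  4  5  5
 k  3  2  2  3  3  4  5
 f  4  3  3  2  3  4  5
 h  5  4  4  3  3  4  5
 o  6  5  5  4  4  4  5
 h  7  6  6  5  5  5  5
 b  8  7  7  6  6  6  6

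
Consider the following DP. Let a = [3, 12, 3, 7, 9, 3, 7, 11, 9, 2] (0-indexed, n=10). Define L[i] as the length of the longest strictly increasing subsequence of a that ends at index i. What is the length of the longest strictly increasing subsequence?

   i    0    1    2    3    4    5    6    7    8    9
a[i]    3   12    3    7    9    3    7   11    9    2
L[i]    1    2    1    2    3    1    2    4    3    1

4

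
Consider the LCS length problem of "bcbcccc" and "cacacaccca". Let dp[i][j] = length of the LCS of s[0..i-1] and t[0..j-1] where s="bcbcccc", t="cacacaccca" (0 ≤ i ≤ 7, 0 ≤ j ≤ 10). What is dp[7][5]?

   ''  c  a  c  a  c  a  c  c  c  a
''  0  0  0  0  0  0  0  0  0  0  0
 b  0  0  0  0  0  0  0  0  0  0  0
 c  0  1  1  1  1  1  1  1  1  1  1
 b  0  1  1  1  1  1  1  1  1  1  1
 c  0  1  1  2  2  2  2  2  2  2  2
 c  0  1  1  2  2  3  3  3  3  3  3
 c  0  1  1  2  2  3  3  4  4  4  4
 c  0  1  1  2  2  3  3  4  5  5  5

3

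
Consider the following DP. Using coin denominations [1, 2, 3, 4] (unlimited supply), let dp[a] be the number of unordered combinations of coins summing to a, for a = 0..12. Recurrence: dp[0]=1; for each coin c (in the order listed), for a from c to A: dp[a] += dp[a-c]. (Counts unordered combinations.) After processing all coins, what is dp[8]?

15

after  coin     0     1     2     3     4     5     6     7     8     9    10    11    12
          1     1     1     1     1     1     1     1     1     1     1     1     1     1
          2     1     1     2     2     3     3     4     4     5     5     6     6     7
          3     1     1     2     3     4     5     7     8    10    12    14    16    19
          4     1     1     2     3     5     6     9    11    15    18    23    27    34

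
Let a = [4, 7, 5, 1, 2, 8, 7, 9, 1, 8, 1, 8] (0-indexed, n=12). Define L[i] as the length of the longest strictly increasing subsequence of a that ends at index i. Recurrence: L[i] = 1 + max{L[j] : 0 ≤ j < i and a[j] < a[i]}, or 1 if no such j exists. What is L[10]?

   i    0    1    2    3    4    5    6    7    8    9   10   11
a[i]    4    7    5    1    2    8    7    9    1    8    1    8
L[i]    1    2    2    1    2    3    3    4    1    4    1    4

1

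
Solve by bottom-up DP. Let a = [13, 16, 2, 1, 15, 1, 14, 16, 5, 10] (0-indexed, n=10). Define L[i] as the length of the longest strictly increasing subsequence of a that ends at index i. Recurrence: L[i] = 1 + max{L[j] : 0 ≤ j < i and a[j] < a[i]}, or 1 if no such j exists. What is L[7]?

   i    0    1    2    3    4    5    6    7    8    9
a[i]   13   16    2    1   15    1   14   16    5   10
L[i]    1    2    1    1    2    1    2    3    2    3

3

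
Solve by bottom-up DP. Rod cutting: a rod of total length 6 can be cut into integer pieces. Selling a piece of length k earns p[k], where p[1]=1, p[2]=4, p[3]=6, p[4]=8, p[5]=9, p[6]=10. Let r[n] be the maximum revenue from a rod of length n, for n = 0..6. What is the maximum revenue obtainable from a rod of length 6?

   n    0    1    2    3    4    5    6
r[n]    0    1    4    6    8   10   12

12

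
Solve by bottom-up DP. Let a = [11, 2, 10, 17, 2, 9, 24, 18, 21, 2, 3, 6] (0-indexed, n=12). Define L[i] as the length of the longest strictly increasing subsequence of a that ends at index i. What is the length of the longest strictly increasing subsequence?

5

   i    0    1    2    3    4    5    6    7    8    9   10   11
a[i]   11    2   10   17    2    9   24   18   21    2    3    6
L[i]    1    1    2    3    1    2    4    4    5    1    2    3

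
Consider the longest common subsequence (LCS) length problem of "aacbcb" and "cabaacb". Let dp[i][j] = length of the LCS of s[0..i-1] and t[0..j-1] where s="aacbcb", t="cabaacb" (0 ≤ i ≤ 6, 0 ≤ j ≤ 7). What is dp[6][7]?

   ''  c  a  b  a  a  c  b
''  0  0  0  0  0  0  0  0
 a  0  0  1  1  1  1  1  1
 a  0  0  1  1  2  2  2  2
 c  0  1  1  1  2  2  3  3
 b  0  1  1  2  2  2  3  4
 c  0  1  1  2  2  2  3  4
 b  0  1  1  2  2  2  3  4

4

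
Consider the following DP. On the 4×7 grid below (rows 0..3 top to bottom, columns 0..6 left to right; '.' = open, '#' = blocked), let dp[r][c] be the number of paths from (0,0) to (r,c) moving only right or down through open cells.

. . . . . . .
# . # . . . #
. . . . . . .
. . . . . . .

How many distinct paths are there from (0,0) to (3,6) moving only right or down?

r\c   0   1   2   3   4   5   6
  0   1   1   1   1   1   1   1
  1   0   1   0   1   2   3   0
  2   0   1   1   2   4   7   7
  3   0   1   2   4   8  15  22

22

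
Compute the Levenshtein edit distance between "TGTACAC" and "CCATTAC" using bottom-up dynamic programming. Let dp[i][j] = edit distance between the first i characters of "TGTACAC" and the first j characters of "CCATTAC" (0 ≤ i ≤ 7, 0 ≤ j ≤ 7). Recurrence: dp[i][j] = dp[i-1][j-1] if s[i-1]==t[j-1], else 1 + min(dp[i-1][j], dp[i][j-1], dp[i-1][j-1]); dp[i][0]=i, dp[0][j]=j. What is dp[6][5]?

   ''  C  C  A  T  T  A  C
''  0  1  2  3  4  5  6  7
 T  1  1  2  3  3  4  5  6
 G  2  2  2  3  4  4  5  6
 T  3  3  3  3  3  4  5  6
 A  4  4  4  3  4  4  4  5
 C  5  4  4  4  4  5  5  4
 A  6  5  5  4  5  5  5  5
 C  7  6  5  5  5  6  6  5

5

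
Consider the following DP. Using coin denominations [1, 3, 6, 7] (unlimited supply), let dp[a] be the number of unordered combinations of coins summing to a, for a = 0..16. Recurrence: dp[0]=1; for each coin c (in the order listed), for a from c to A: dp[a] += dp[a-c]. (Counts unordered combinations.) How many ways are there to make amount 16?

19

after  coin     0     1     2     3     4     5     6     7     8     9    10    11    12    13    14    15    16
          1     1     1     1     1     1     1     1     1     1     1     1     1     1     1     1     1     1
          3     1     1     1     2     2     2     3     3     3     4     4     4     5     5     5     6     6
          6     1     1     1     2     2     2     4     4     4     6     6     6     9     9     9    12    12
          7     1     1     1     2     2     2     4     5     5     7     8     8    11    13    14    17    19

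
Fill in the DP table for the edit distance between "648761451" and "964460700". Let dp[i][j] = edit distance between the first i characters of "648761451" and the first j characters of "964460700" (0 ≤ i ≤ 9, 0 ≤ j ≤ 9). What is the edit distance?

7

   ''  9  6  4  4  6  0  7  0  0
''  0  1  2  3  4  5  6  7  8  9
 6  1  1  1  2  3  4  5  6  7  8
 4  2  2  2  1  2  3  4  5  6  7
 8  3  3  3  2  2  3  4  5  6  7
 7  4  4  4  3  3  3  4  4  5  6
 6  5  5  4  4  4  3  4  5  5  6
 1  6  6  5  5  5  4  4  5  6  6
 4  7  7  6  5  5  5  5  5  6  7
 5  8  8  7  6  6  6  6  6  6  7
 1  9  9  8  7  7  7  7  7  7  7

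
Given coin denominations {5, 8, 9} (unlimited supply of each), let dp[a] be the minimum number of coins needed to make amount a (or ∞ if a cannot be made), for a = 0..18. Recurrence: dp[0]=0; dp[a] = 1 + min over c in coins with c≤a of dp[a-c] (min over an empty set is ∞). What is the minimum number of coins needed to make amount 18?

 a  0  1  2  3  4  5  6  7  8  9 10 11 12 13 14 15 16 17 18
dp  0  -  -  -  -  1  -  -  1  1  2  -  -  2  2  3  2  2  2
(- denotes ∞ / unreachable)

2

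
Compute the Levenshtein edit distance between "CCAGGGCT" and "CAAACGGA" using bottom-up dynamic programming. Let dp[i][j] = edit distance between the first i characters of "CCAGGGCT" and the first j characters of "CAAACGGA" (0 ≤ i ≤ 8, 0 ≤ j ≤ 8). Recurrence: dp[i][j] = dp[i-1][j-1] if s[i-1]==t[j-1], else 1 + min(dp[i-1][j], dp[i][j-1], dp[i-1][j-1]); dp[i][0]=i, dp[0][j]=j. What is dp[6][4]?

   ''  C  A  A  A  C  G  G  A
''  0  1  2  3  4  5  6  7  8
 C  1  0  1  2  3  4  5  6  7
 C  2  1  1  2  3  3  4  5  6
 A  3  2  1  1  2  3  4  5  5
 G  4  3  2  2  2  3  3  4  5
 G  5  4  3  3  3  3  3  3  4
 G  6  5  4  4  4  4  3  3  4
 C  7  6  5  5  5  4  4  4  4
 T  8  7  6  6  6  5  5  5  5

4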